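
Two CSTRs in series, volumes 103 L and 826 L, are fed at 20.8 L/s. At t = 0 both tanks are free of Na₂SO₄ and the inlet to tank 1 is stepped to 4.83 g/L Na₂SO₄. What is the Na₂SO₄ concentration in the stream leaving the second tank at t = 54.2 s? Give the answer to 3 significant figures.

3.42 g/L

Time constants: τᵢ = Vᵢ/Q for each well-mixed tank.
τ₁ = 103/20.8 = 4.9519 s; τ₂ = 826/20.8 = 39.712 s.
Solving the cascade with C₁(0)=C₂(0)=0 gives C₂(t) = C_in[1 − (τ₁ e^(−t/τ₁) − τ₂ e^(−t/τ₂))/(τ₁ − τ₂)].
At t = 54.2: e^(−t/τ₁) = 1.7642e-05, e^(−t/τ₂) = 0.25542.
C₂ = 4.83·[1 − (4.9519·1.7642e-05 − 39.712·0.25542)/(-34.760)] = 4.83·0.70819 = 3.4206 g/L.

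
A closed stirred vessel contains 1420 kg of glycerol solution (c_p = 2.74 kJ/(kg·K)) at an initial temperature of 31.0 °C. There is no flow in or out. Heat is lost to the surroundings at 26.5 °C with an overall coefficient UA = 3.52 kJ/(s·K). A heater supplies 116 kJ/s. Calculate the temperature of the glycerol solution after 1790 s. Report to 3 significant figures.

53.8 °C

M c_p dT/dt = −UA(T − T_amb) + Q̇.
dT/dt = (T_ss − T)/τ with T_ss = T_amb + Q̇/UA = 26.5 + 116/3.52 = 59.455 °C, τ = M c_p/UA = 1420·2.74/3.52 = 1105.3 s.
Solution: T(t) = T_ss + (T₀ − T_ss) e^(−t/τ).
T(1790) = 59.455 + (-28.455)·0.19802 = 53.820 °C.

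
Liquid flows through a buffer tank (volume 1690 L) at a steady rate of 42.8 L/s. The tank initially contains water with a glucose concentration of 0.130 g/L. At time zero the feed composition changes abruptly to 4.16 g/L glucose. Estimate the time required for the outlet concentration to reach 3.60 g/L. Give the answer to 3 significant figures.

Species balance: V dC/dt = Q(C_in − C) ⇒ τ = V/Q = 39.486 s.
C(t) = C_in + (C₀ − C_in) e^(−t/τ). Set C = 3.60 and solve for t:
e^(−t/τ) = (C − C_in)/(C₀ − C_in) = (3.60 − 4.16)/(0.130 − 4.16) = 0.13896
t = −τ ln(…) = 39.486 × 1.9736 = 77.929 s.

77.9 s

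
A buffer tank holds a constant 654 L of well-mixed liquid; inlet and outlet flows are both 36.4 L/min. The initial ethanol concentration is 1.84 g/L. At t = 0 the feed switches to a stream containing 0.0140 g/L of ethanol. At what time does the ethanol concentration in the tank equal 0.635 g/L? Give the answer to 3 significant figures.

Species balance: V dC/dt = Q(C_in − C) ⇒ τ = V/Q = 17.967 min.
C(t) = C_in + (C₀ − C_in) e^(−t/τ). Set C = 0.635 and solve for t:
e^(−t/τ) = (C − C_in)/(C₀ − C_in) = (0.635 − 0.0140)/(1.84 − 0.0140) = 0.34009
t = −τ ln(…) = 17.967 × 1.0786 = 19.378 min.

19.4 min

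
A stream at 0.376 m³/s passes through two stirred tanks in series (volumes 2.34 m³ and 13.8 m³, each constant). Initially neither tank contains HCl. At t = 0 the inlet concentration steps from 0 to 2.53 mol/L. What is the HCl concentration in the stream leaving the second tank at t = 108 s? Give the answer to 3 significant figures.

Each tank obeys Vᵢ dCᵢ/dt = Q(Cᵢ₋₁ − Cᵢ), so τᵢ = Vᵢ/Q.
τ₁ = 2.34/0.376 = 6.2234 s; τ₂ = 13.8/0.376 = 36.702 s.
Tank 1: C₁ = C_in(1 − e^(−t/τ₁)). Tank 2 (τ₁ ≠ τ₂): C₂ = C_in[1 − (τ₁ e^(−t/τ₁) − τ₂ e^(−t/τ₂))/(τ₁ − τ₂)].
At t = 108: e^(−t/τ₁) = 2.9062e-08, e^(−t/τ₂) = 0.052728.
C₂ = 2.53·[1 − (6.2234·2.9062e-08 − 36.702·0.052728)/(-30.479)] = 2.53·0.93651 = 2.3694 mol/L.

2.37 mol/L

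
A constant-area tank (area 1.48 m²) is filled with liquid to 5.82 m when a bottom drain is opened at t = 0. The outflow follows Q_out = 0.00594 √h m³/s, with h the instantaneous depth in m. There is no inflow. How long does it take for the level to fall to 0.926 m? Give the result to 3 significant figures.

A dh/dt = −Q_out = −0.00594 √h.
Separate and integrate: 2(√h − √h₀) = −(0.00594/A) t.
t = 2A(√h₀ − √h)/0.00594 = 2·1.48·(√5.82 − √0.926)/0.00594
  = 2.9600 × (2.4125 − 0.96229) / 0.00594 = 722.65 s.

723 s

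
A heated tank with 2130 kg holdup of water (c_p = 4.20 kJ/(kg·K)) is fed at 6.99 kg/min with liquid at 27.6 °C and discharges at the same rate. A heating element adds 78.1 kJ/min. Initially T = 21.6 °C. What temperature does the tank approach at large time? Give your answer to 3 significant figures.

30.3 °C

M c_p dT/dt = ṁ c_p (T_in − T) + Q̇.
At steady state dT/dt = 0 ⇒ T_ss = T_in + Q̇/(ṁ c_p) = 27.6 + 78.1/(6.99·4.20) = 30.260 °C.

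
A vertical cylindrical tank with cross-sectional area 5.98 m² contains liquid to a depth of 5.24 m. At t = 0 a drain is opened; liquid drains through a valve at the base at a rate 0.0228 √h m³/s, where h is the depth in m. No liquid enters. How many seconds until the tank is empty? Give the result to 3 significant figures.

With no inflow, A dh/dt = −0.0228 √h.
∫ h^(−1/2) dh = −(0.0228/A) ∫ dt, giving 2√h = 2√h₀ − (0.0228/A) t.
Tank is empty when √h = 0: t_empty = 2A√h₀/0.0228.
t_empty = 2·5.98·√5.24/0.0228 = 11.960·2.2891/0.0228 = 1200.8 s.

1200 s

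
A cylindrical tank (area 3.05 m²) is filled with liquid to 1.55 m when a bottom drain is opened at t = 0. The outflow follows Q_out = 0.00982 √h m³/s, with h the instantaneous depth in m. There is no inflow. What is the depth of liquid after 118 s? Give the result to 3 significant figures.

1.11 m

Accumulation of liquid (constant cross-section A): A dh/dt = −0.00982 √h.
This is separable: 2 d(√h)/dt = −0.00982/A, so √h = √h₀ − (0.00982/(2A)) t.
√h = √1.55 − 0.00982·118/(2·3.05) = 1.2450 − 0.18996 = 1.0550.
h = 1.0550² = 1.1131 m.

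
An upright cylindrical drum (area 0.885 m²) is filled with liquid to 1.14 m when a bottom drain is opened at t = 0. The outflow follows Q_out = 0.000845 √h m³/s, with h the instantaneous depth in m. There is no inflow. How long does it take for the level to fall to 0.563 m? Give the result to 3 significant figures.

665 s

Accumulation of liquid (constant cross-section A): A dh/dt = −0.000845 √h.
This is separable: 2 d(√h)/dt = −0.000845/A, so √h = √h₀ − (0.000845/(2A)) t.
t = 2A(√h₀ − √h)/0.000845 = 2·0.885·(√1.14 − √0.563)/0.000845
  = 1.7700 × (1.0677 − 0.75033) / 0.000845 = 664.80 s.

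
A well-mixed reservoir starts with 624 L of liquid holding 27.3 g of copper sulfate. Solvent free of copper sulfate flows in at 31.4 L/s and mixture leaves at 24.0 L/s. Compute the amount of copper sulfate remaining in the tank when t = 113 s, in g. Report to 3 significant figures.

1.73 g

Total volume: dV/dt = Q_in − Q_out = 7.4000 L/s, so V(t) = 624 + 7.4000 t and V(113) = 1460.2 L.
Species balance (pure solvent in): dm/dt = −Q_out · m/V(t).
dm/m = −Q_out dt/(V₀ + 7.4000 t); integrating gives ln(m/m₀) = −(Q_out/(Q_in−Q_out)) ln(V/V₀).
m = m₀ (V₀/V)^(Q_out/(Q_in−Q_out)) = 27.3 × (624/1460.2)^(3.2432) = 1.7325 g.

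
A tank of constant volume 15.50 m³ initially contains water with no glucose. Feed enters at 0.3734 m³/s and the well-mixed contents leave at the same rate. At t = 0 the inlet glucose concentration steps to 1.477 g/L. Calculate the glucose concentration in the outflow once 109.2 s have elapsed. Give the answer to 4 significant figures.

1.371 g/L

Mass balance on the solute (V constant): V dC/dt = Q(C_in − C).
Time constant τ = V/Q = 15.50/0.3734 = 41.5104 s.
C approaches C_in exponentially: C(t) = C_in + (C₀ − C_in) e^(−t/τ).
C(109.2) = 1.477 + (0 − 1.477)·e^(−109.2/41.5104) = 1.477 + (-1.47700)·0.0720307 = 1.37061 g/L.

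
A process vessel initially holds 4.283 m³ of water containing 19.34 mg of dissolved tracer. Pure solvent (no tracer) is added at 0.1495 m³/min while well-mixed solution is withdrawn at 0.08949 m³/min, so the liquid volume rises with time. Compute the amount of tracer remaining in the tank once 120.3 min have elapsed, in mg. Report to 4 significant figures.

Let m(t) be the amount of tracer. Volume: V(t) = V₀ + (Q_in − Q_out) t = 4.283 + 0.0600100 t; V(120.3) = 11.5022 m³.
Species balance (pure solvent in): dm/dt = −Q_out · m/V(t).
Separate: dm/m = −Q_out dt/V(t) ⇒ ln(m/m₀) = −(Q_out/(Q_in−Q_out)) ln(V/V₀).
m = m₀ (V₀/V)^(Q_out/(Q_in−Q_out)) = 19.34 × (4.283/11.5022)^(1.49125) = 4.43262 mg.

4.433 mg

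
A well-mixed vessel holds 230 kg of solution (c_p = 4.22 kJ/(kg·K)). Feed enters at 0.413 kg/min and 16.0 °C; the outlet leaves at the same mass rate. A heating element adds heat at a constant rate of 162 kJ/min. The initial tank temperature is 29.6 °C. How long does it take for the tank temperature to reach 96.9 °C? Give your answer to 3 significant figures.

1050 min

First-law balance (no shaft work): M c_p dT/dt = ṁ c_p (T_in − T) + 162.
τ = M/ṁ = 556.90 min; T_ss = T_in + Q̇/(ṁ c_p) = 108.95 °C.
T(t) = T_ss + (T₀ − T_ss) e^(−t/τ). Set T = 96.9:
e^(−t/τ) = (96.9 − 108.95)/(29.6 − 108.95) = 0.15187
t = −556.90 · ln(0.15187) = 1049.6 min.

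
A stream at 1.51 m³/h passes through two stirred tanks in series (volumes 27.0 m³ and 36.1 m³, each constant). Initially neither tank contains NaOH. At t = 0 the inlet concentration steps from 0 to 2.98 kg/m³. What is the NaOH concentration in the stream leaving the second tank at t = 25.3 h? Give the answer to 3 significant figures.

1.03 kg/m³

Time constants: τᵢ = Vᵢ/Q for each well-mixed tank.
τ₁ = 27.0/1.51 = 17.881 h; τ₂ = 36.1/1.51 = 23.907 h.
Solving the cascade with C₁(0)=C₂(0)=0 gives C₂(t) = C_in[1 − (τ₁ e^(−t/τ₁) − τ₂ e^(−t/τ₂))/(τ₁ − τ₂)].
At t = 25.3: e^(−t/τ₁) = 0.24294, e^(−t/τ₂) = 0.34706.
C₂ = 2.98·[1 − (17.881·0.24294 − 23.907·0.34706)/(-6.0265)] = 2.98·0.34402 = 1.0252 kg/m³.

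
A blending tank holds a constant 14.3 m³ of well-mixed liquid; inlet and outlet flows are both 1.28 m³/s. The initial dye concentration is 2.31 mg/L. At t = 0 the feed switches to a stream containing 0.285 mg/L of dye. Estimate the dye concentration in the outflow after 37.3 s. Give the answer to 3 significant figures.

Transient balance on the dissolved component: V dC/dt = Q(C_in − C).
Time constant τ = V/Q = 14.3/1.28 = 11.172 s.
Integrating: C(t) = C_in + (C₀ − C_in) e^(−t/τ).
C(37.3) = 0.285 + (2.31 − 0.285)·e^(−37.3/11.172) = 0.285 + (2.0250)·0.035482 = 0.35685 mg/L.

0.357 mg/L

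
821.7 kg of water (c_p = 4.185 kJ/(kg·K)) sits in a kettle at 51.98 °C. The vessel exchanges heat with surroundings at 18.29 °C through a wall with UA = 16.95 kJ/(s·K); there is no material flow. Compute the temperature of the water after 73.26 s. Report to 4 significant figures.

41.77 °C

M c_p dT/dt = −UA(T − T_amb).
dT/dt = (T_ss − T)/τ with T_ss = T_amb = 18.2900 °C, τ = M c_p/UA = 821.7·4.185/16.95 = 202.880 s.
Integrating: T(t) = T_ss + (T₀ − T_ss) e^(−t/τ).
T(73.26) = 18.2900 + (33.6900)·0.696909 = 41.7689 °C.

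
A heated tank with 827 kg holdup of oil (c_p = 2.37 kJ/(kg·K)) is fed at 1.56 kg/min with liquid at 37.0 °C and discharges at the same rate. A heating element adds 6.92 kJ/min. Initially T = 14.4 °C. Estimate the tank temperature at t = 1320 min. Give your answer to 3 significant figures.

First-law balance (no shaft work): M c_p dT/dt = ṁ c_p (T_in − T) + 6.92.
τ = M/ṁ = 530.13 min; T_ss = T_in + Q̇/(ṁ c_p) = 37.0 + 6.92/(1.56·2.37) = 38.872 °C.
Integrating: T(t) = T_ss + (T₀ − T_ss) e^(−t/τ).
T(1320) = 38.872 + (-24.472)·e^(−1320/530.13) = 38.872 + (-24.472)·0.082913 = 36.843 °C.

36.8 °C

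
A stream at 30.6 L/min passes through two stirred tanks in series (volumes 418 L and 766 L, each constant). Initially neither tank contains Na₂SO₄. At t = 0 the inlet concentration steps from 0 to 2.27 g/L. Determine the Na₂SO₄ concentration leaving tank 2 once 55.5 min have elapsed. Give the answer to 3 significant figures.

1.77 g/L

Each tank obeys Vᵢ dCᵢ/dt = Q(Cᵢ₋₁ − Cᵢ), so τᵢ = Vᵢ/Q.
τ₁ = 418/30.6 = 13.660 min; τ₂ = 766/30.6 = 25.033 min.
Solving the cascade with C₁(0)=C₂(0)=0 gives C₂(t) = C_in[1 − (τ₁ e^(−t/τ₁) − τ₂ e^(−t/τ₂))/(τ₁ − τ₂)].
At t = 55.5: e^(−t/τ₁) = 0.017199, e^(−t/τ₂) = 0.10892.
C₂ = 2.27·[1 − (13.660·0.017199 − 25.033·0.10892)/(-11.373)] = 2.27·0.78090 = 1.7726 g/L.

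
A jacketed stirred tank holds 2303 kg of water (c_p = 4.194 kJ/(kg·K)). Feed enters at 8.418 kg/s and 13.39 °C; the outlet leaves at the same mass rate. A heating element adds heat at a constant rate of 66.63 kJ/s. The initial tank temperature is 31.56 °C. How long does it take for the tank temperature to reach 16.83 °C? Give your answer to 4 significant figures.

642.9 s

M c_p dT/dt = ṁ c_p (T_in − T) + Q̇.
τ = M/ṁ = 273.580 s; T_ss = T_in + Q̇/(ṁ c_p) = 15.2773 °C.
T(t) = T_ss + (T₀ − T_ss) e^(−t/τ). Set T = 16.83:
e^(−t/τ) = (16.83 − 15.2773)/(31.56 − 15.2773) = 0.0953609
t = −273.580 · ln(0.0953609) = 642.938 s.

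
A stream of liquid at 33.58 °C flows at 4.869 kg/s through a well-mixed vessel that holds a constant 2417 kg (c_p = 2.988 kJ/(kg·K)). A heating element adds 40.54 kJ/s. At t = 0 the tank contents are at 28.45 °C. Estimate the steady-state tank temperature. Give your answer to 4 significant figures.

M c_p dT/dt = ṁ c_p (T_in − T) + Q̇.
At steady state dT/dt = 0 ⇒ T_ss = T_in + Q̇/(ṁ c_p) = 33.58 + 40.54/(4.869·2.988) = 36.3665 °C.

36.37 °C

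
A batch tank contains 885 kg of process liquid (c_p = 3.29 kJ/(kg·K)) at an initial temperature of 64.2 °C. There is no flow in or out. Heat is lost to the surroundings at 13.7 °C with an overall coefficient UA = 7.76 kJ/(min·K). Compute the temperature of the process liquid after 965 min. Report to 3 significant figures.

Heat balance on the well-mixed liquid: M c_p dT/dt = −UA(T − T_amb).
dT/dt = (T_ss − T)/τ with T_ss = T_amb = 13.700 °C, τ = M c_p/UA = 885·3.29/7.76 = 375.21 min.
Integrating: T(t) = T_ss + (T₀ − T_ss) e^(−t/τ).
T(965) = 13.700 + (50.500)·0.076392 = 17.558 °C.

17.6 °C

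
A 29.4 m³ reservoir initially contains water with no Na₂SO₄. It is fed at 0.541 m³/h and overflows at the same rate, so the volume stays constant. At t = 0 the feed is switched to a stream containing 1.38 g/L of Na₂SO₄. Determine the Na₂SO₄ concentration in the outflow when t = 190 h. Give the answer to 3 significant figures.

1.34 g/L

Transient balance on the dissolved component: V dC/dt = Q(C_in − C).
Rewrite as dC/dt + C/τ = C_in/τ, τ = V/Q = 54.344 h.
Solution: C(t) = C_in + (C₀ − C_in) e^(−t/τ).
C(190) = 1.38 + (0 − 1.38)·e^(−190/54.344) = 1.38 + (-1.3800)·0.030311 = 1.3382 g/L.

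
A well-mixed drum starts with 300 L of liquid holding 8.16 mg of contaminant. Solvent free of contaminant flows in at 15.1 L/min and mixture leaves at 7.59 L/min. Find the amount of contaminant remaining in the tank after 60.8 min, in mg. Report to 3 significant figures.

Total volume: dV/dt = Q_in − Q_out = 7.5100 L/min, so V(t) = 300 + 7.5100 t and V(60.8) = 756.61 L.
Species balance (pure solvent in): dm/dt = −Q_out · m/V(t).
Separate: dm/m = −Q_out dt/V(t) ⇒ ln(m/m₀) = −(Q_out/(Q_in−Q_out)) ln(V/V₀).
m = m₀ (V₀/V)^(Q_out/(Q_in−Q_out)) = 8.16 × (300/756.61)^(1.0107) = 3.2038 mg.

3.20 mg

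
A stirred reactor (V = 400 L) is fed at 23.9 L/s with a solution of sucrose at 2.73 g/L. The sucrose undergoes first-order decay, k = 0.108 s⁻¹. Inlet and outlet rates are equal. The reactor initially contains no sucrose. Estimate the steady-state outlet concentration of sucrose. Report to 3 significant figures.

0.972 g/L

Accumulation = in − out − consumed: V dC/dt = Q C_in − Q C − k V C.
At steady state: 0 = Q C_in − (Q + kV) C_ss, so C_ss = Q C_in/(Q + kV).
C_ss = 23.9·2.73/(23.9 + 0.108·400) = 65.247/67.100 = 0.97238 g/L.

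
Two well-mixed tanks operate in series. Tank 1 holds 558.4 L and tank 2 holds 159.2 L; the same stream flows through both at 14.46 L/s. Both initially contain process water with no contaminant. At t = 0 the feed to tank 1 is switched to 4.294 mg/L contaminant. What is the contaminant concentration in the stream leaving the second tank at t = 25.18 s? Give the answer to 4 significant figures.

Species balance on tank i: dCᵢ/dt = (Cᵢ₋₁ − Cᵢ)/τᵢ with τᵢ = Vᵢ/Q.
τ₁ = 558.4/14.46 = 38.6169 s; τ₂ = 159.2/14.46 = 11.0097 s.
Solving the cascade with C₁(0)=C₂(0)=0 gives C₂(t) = C_in[1 − (τ₁ e^(−t/τ₁) − τ₂ e^(−t/τ₂))/(τ₁ − τ₂)].
At t = 25.18: e^(−t/τ₁) = 0.520978, e^(−t/τ₂) = 0.101563.
C₂ = 4.294·[1 − (38.6169·0.520978 − 11.0097·0.101563)/(27.6072)] = 4.294·0.311760 = 1.33870 mg/L.

1.339 mg/L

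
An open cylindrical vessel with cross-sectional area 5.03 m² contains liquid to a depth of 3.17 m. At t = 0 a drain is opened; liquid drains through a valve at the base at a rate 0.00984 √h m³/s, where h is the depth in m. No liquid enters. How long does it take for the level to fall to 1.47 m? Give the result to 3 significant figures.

581 s

A dh/dt = −Q_out = −0.00984 √h.
∫ h^(−1/2) dh = −(0.00984/A) ∫ dt, giving 2√h = 2√h₀ − (0.00984/A) t.
t = 2A(√h₀ − √h)/0.00984 = 2·5.03·(√3.17 − √1.47)/0.00984
  = 10.060 × (1.7804 − 1.2124) / 0.00984 = 580.71 s.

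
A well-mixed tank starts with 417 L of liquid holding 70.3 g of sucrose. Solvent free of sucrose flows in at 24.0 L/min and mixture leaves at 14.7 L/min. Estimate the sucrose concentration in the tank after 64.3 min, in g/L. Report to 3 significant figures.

Total volume: dV/dt = Q_in − Q_out = 9.3000 L/min, so V(t) = 417 + 9.3000 t and V(64.3) = 1015.0 L.
Species balance (pure solvent in): dm/dt = −Q_out · m/V(t).
Separate: dm/m = −Q_out dt/V(t) ⇒ ln(m/m₀) = −(Q_out/(Q_in−Q_out)) ln(V/V₀).
m = m₀ (V₀/V)^(Q_out/(Q_in−Q_out)) = 70.3 × (417/1015.0)^(1.5806) = 17.231 g.
C = m/V = 17.231/1015.0 = 0.016977 g/L.

0.0170 g/L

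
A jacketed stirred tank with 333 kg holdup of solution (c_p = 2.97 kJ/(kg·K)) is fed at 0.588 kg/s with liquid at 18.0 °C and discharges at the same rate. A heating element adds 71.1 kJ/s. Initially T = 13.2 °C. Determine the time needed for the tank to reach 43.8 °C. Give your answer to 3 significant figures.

632 s

Heat balance on the well-mixed liquid: M c_p dT/dt = ṁ c_p (T_in − T) + 71.1.
τ = M/ṁ = 566.33 s; T_ss = T_in + Q̇/(ṁ c_p) = 58.713 °C.
T(t) = T_ss + (T₀ − T_ss) e^(−t/τ). Set T = 43.8:
e^(−t/τ) = (43.8 − 58.713)/(13.2 − 58.713) = 0.32767
t = −566.33 · ln(0.32767) = 631.88 s.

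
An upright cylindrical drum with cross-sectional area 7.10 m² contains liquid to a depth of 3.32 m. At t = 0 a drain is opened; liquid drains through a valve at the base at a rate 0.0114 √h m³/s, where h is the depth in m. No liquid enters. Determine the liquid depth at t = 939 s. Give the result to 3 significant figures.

A dh/dt = −Q_out = −0.0114 √h.
∫ h^(−1/2) dh = −(0.0114/A) ∫ dt, giving 2√h = 2√h₀ − (0.0114/A) t.
√h = √3.32 − 0.0114·939/(2·7.10) = 1.8221 − 0.75385 = 1.0682.
h = 1.0682² = 1.1411 m.

1.14 m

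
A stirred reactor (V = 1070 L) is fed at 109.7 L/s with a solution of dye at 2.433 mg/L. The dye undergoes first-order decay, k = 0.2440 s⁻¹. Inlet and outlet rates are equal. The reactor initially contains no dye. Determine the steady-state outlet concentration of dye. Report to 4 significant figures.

V dC/dt = Q(C_in − C) − k V C.
Steady state (dC/dt = 0): C_ss = Q C_in/(Q + kV) = C_in/(1 + kV/Q).
C_ss = 109.7·2.433/(109.7 + 0.2440·1070) = 266.900/370.780 = 0.719834 mg/L.

0.7198 mg/L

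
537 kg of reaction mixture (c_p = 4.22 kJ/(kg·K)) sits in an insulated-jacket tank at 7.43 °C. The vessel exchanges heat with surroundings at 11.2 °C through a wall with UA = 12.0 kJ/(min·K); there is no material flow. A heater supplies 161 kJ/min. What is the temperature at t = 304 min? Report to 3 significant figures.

M c_p dT/dt = −UA(T − T_amb) + Q̇.
dT/dt = (T_ss − T)/τ with T_ss = T_amb + Q̇/UA = 11.2 + 161/12.0 = 24.617 °C, τ = M c_p/UA = 537·4.22/12.0 = 188.84 min.
This is linear first-order; T(t) = T_ss + (T₀ − T_ss) e^(−t/τ).
T(304) = 24.617 + (-17.187)·0.19993 = 21.181 °C.

21.2 °C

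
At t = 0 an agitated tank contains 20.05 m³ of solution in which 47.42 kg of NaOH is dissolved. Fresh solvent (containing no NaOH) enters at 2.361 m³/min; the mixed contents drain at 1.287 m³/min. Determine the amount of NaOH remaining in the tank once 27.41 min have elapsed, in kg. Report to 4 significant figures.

Let m(t) be the amount of NaOH. Volume: V(t) = V₀ + (Q_in − Q_out) t = 20.05 + 1.07400 t; V(27.41) = 49.4883 m³.
No NaOH enters, so dm/dt = −Q_out · (m/V).
Separate: dm/m = −Q_out dt/V(t) ⇒ ln(m/m₀) = −(Q_out/(Q_in−Q_out)) ln(V/V₀).
m = m₀ (V₀/V)^(Q_out/(Q_in−Q_out)) = 47.42 × (20.05/49.4883)^(1.19832) = 16.0603 kg.

16.06 kg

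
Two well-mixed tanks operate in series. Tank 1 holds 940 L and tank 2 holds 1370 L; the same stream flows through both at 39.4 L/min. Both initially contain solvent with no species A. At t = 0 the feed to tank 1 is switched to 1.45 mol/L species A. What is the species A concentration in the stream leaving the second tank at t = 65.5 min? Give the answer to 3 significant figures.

Each tank obeys Vᵢ dCᵢ/dt = Q(Cᵢ₋₁ − Cᵢ), so τᵢ = Vᵢ/Q.
τ₁ = 940/39.4 = 23.858 min; τ₂ = 1370/39.4 = 34.772 min.
Solving the cascade with C₁(0)=C₂(0)=0 gives C₂(t) = C_in[1 − (τ₁ e^(−t/τ₁) − τ₂ e^(−t/τ₂))/(τ₁ − τ₂)].
At t = 65.5: e^(−t/τ₁) = 0.064221, e^(−t/τ₂) = 0.15202.
C₂ = 1.45·[1 − (23.858·0.064221 − 34.772·0.15202)/(-10.914)] = 1.45·0.65604 = 0.95125 mol/L.

0.951 mol/L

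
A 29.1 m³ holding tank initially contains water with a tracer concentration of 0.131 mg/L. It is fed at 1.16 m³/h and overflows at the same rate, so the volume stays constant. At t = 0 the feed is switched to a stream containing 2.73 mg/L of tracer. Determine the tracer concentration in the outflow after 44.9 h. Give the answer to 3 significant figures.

2.30 mg/L

Accumulation = in − out for the solute gives V dC/dt = Q(C_in − C).
So dC/dt = (C_in − C)/τ with τ = V/Q = 29.1/1.16 = 25.086 h.
Solution: C(t) = C_in + (C₀ − C_in) e^(−t/τ).
C(44.9) = 2.73 + (0.131 − 2.73)·e^(−44.9/25.086) = 2.73 + (-2.5990)·0.16699 = 2.2960 mg/L.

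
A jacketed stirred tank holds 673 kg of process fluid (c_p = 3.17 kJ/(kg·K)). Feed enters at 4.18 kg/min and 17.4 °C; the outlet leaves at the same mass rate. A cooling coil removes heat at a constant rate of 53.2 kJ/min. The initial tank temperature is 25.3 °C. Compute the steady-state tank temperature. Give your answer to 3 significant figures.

Energy balance: M c_p dT/dt = ṁ c_p (T_in − T) − 53.2.
At steady state dT/dt = 0 ⇒ T_ss = T_in − Q̇/(ṁ c_p) = 17.4 − 53.2/(4.18·3.17) = 13.385 °C.

13.4 °C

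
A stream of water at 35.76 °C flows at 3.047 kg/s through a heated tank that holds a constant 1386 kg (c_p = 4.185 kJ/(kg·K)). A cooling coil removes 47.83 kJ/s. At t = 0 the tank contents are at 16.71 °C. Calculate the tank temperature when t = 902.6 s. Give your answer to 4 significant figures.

Energy balance: M c_p dT/dt = ṁ c_p (T_in − T) − 47.83.
τ = M/ṁ = 454.874 s; T_ss = T_in − Q̇/(ṁ c_p) = 35.76 − 47.83/(3.047·4.185) = 32.0091 °C.
Solution: T(t) = T_ss + (T₀ − T_ss) e^(−t/τ).
T(902.6) = 32.0091 + (-15.2991)·e^(−902.6/454.874) = 32.0091 + (-15.2991)·0.137479 = 29.9058 °C.

29.91 °C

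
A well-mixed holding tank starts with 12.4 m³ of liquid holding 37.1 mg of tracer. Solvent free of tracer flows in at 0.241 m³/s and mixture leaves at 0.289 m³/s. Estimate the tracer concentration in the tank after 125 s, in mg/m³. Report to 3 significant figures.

0.108 mg/m³

Total volume: dV/dt = Q_in − Q_out = -0.048000 m³/s, so V(t) = 12.4 − 0.048000 t and V(125) = 6.4000 m³.
Solute balance: dm/dt = 0 − Q_out C = −Q_out m/V(t).
dm/m = −Q_out dt/(V₀ − 0.048000 t); integrating gives ln(m/m₀) = −(Q_out/(Q_in−Q_out)) ln(V/V₀).
m = m₀ (V₀/V)^(Q_out/(Q_in−Q_out)) = 37.1 × (12.4/6.4000)^(-6.0208) = 0.69173 mg.
C = m/V = 0.69173/6.4000 = 0.10808 mg/m³.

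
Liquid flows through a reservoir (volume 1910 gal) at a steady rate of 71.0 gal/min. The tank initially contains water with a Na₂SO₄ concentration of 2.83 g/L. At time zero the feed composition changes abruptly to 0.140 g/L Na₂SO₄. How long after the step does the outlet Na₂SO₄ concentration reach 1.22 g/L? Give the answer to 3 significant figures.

24.5 min

Species balance: V dC/dt = Q(C_in − C) ⇒ τ = V/Q = 26.901 min.
C(t) = C_in + (C₀ − C_in) e^(−t/τ). Set C = 1.22 and solve for t:
e^(−t/τ) = (C − C_in)/(C₀ − C_in) = (1.22 − 0.140)/(2.83 − 0.140) = 0.40149
t = −τ ln(…) = 26.901 × 0.91258 = 24.550 min.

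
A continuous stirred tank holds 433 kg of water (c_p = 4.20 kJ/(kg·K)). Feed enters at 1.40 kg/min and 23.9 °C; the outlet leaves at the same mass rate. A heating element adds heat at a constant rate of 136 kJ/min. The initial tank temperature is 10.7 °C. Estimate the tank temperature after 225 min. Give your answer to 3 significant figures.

29.5 °C

M c_p dT/dt = ṁ c_p (T_in − T) + Q̇.
τ = M/ṁ = 309.29 min; T_ss = T_in + Q̇/(ṁ c_p) = 23.9 + 136/(1.40·4.20) = 47.029 °C.
Solution: T(t) = T_ss + (T₀ − T_ss) e^(−t/τ).
T(225) = 47.029 + (-36.329)·e^(−225/309.29) = 47.029 + (-36.329)·0.48312 = 29.478 °C.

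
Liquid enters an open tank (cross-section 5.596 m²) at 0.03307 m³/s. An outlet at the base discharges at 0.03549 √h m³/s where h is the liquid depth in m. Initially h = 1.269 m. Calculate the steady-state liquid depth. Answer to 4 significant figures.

0.8683 m

Mass balance (ρ constant): A dh/dt = Q_in − 0.03549 √h. At steady state dh/dt = 0:
Q_in = 0.03549 √h_ss ⇒ √h_ss = 0.03307/0.03549 = 0.931812.
h_ss = 0.931812² = 0.868273 m. (Since h₀ = 1.269 m > h_ss, the level will fall toward this value.)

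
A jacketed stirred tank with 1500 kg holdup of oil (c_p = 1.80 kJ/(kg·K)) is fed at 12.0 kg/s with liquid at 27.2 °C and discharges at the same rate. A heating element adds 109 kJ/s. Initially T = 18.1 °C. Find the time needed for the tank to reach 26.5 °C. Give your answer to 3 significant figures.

113 s

M c_p dT/dt = ṁ c_p (T_in − T) + Q̇.
τ = M/ṁ = 125.00 s; T_ss = T_in + Q̇/(ṁ c_p) = 32.246 °C.
T(t) = T_ss + (T₀ − T_ss) e^(−t/τ). Set T = 26.5:
e^(−t/τ) = (26.5 − 32.246)/(18.1 − 32.246) = 0.40621
t = −125.00 · ln(0.40621) = 112.61 s.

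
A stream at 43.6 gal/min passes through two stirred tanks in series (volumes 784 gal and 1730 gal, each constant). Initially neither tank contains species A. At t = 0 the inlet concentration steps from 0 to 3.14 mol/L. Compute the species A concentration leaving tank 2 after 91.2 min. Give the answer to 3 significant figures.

2.58 mol/L

Each tank obeys Vᵢ dCᵢ/dt = Q(Cᵢ₋₁ − Cᵢ), so τᵢ = Vᵢ/Q.
τ₁ = 784/43.6 = 17.982 min; τ₂ = 1730/43.6 = 39.679 min.
Tank 1: C₁ = C_in(1 − e^(−t/τ₁)). Tank 2 (τ₁ ≠ τ₂): C₂ = C_in[1 − (τ₁ e^(−t/τ₁) − τ₂ e^(−t/τ₂))/(τ₁ − τ₂)].
At t = 91.2: e^(−t/τ₁) = 0.0062709, e^(−t/τ₂) = 0.10041.
C₂ = 3.14·[1 − (17.982·0.0062709 − 39.679·0.10041)/(-21.697)] = 3.14·0.82156 = 2.5797 mol/L.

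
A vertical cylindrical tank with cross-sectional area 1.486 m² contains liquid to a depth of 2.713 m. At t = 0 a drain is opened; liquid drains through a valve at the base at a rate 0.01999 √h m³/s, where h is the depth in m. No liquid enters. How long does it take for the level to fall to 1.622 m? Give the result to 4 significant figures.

A dh/dt = −Q_out = −0.01999 √h.
Separate and integrate: 2(√h − √h₀) = −(0.01999/A) t.
t = 2A(√h₀ − √h)/0.01999 = 2·1.486·(√2.713 − √1.622)/0.01999
  = 2.97200 × (1.64712 − 1.27358) / 0.01999 = 55.5360 s.

55.54 s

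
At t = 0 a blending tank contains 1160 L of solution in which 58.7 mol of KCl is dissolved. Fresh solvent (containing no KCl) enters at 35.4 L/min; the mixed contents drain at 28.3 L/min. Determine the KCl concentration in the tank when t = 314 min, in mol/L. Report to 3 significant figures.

0.000241 mol/L

Let m(t) be the amount of KCl. Volume: V(t) = V₀ + (Q_in − Q_out) t = 1160 + 7.1000 t; V(314) = 3389.4 L.
Solute balance: dm/dt = 0 − Q_out C = −Q_out m/V(t).
Separate: dm/m = −Q_out dt/V(t) ⇒ ln(m/m₀) = −(Q_out/(Q_in−Q_out)) ln(V/V₀).
m = m₀ (V₀/V)^(Q_out/(Q_in−Q_out)) = 58.7 × (1160/3389.4)^(3.9859) = 0.81759 mol.
C = m/V = 0.81759/3389.4 = 0.00024122 mol/L.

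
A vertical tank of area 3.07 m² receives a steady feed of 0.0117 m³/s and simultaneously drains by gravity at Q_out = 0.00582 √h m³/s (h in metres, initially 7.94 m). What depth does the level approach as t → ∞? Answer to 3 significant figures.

A dh/dt = Q_in − 0.00582 √h. Steady state requires inflow = outflow:
Q_in = 0.00582 √h_ss ⇒ √h_ss = 0.0117/0.00582 = 2.0103.
h_ss = 2.0103² = 4.0413 m. (Since h₀ = 7.94 m > h_ss, the level will fall toward this value.)

4.04 m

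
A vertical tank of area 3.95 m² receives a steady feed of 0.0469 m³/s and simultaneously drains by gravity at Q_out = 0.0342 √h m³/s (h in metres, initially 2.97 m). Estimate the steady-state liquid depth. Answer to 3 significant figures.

1.88 m

Volume balance on the tank: A dh/dt = Q_in − 0.0342 √h. At steady state dh/dt = 0:
Q_in = 0.0342 √h_ss ⇒ √h_ss = 0.0469/0.0342 = 1.3713.
h_ss = 1.3713² = 1.8806 m. (Since h₀ = 2.97 m > h_ss, the level will fall toward this value.)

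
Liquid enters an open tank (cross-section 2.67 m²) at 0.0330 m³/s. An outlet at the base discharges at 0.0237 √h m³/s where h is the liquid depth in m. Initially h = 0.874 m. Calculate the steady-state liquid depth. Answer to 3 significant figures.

1.94 m

Unsteady balance on liquid volume: A dh/dt = Q_in − 0.0237 √h. At steady state dh/dt = 0:
Q_in = 0.0237 √h_ss ⇒ √h_ss = 0.0330/0.0237 = 1.3924.
h_ss = 1.3924² = 1.9388 m. (Since h₀ = 0.874 m < h_ss, the level will rise toward this value.)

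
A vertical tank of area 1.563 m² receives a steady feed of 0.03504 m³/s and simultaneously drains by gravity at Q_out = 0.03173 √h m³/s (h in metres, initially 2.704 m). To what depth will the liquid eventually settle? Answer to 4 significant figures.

A dh/dt = Q_in − 0.03173 √h. Steady state requires inflow = outflow:
Q_in = 0.03173 √h_ss ⇒ √h_ss = 0.03504/0.03173 = 1.10432.
h_ss = 1.10432² = 1.21952 m. (Since h₀ = 2.704 m > h_ss, the level will fall toward this value.)

1.220 m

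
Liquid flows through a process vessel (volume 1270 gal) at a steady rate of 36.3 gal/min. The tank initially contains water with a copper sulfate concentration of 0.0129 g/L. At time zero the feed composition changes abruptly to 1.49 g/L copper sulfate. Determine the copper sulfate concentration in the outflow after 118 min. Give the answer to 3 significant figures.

Mass balance on the solute (V constant): V dC/dt = Q(C_in − C).
Rewrite as dC/dt + C/τ = C_in/τ, τ = V/Q = 34.986 min.
Integrating: C(t) = C_in + (C₀ − C_in) e^(−t/τ).
C(118) = 1.49 + (0.0129 − 1.49)·e^(−118/34.986) = 1.49 + (-1.4771)·0.034295 = 1.4393 g/L.

1.44 g/L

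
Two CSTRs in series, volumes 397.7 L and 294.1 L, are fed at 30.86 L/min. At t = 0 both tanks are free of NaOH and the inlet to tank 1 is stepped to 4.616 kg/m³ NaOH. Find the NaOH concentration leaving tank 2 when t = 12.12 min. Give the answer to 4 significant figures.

Time constants: τᵢ = Vᵢ/Q for each well-mixed tank.
τ₁ = 397.7/30.86 = 12.8872 min; τ₂ = 294.1/30.86 = 9.53014 min.
Tank 1: C₁ = C_in(1 − e^(−t/τ₁)). Tank 2 (τ₁ ≠ τ₂): C₂ = C_in[1 − (τ₁ e^(−t/τ₁) − τ₂ e^(−t/τ₂))/(τ₁ − τ₂)].
At t = 12.12: e^(−t/τ₁) = 0.390446, e^(−t/τ₂) = 0.280339.
C₂ = 4.616·[1 − (12.8872·0.390446 − 9.53014·0.280339)/(3.35710)] = 4.616·0.296982 = 1.37087 kg/m³.

1.371 kg/m³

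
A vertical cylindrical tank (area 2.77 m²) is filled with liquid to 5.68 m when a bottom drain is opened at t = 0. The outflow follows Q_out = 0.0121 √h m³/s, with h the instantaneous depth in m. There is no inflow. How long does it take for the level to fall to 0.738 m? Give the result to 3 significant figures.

698 s

With no inflow, A dh/dt = −0.0121 √h.
∫ h^(−1/2) dh = −(0.0121/A) ∫ dt, giving 2√h = 2√h₀ − (0.0121/A) t.
t = 2A(√h₀ − √h)/0.0121 = 2·2.77·(√5.68 − √0.738)/0.0121
  = 5.5400 × (2.3833 − 0.85907) / 0.0121 = 697.86 s.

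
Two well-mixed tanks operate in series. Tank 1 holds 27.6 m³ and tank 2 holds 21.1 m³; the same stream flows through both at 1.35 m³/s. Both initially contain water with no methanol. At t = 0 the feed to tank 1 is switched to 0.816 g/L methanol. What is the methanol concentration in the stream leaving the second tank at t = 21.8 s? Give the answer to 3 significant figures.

0.280 g/L

Time constants: τᵢ = Vᵢ/Q for each well-mixed tank.
τ₁ = 27.6/1.35 = 20.444 s; τ₂ = 21.1/1.35 = 15.630 s.
Solving the cascade with C₁(0)=C₂(0)=0 gives C₂(t) = C_in[1 − (τ₁ e^(−t/τ₁) − τ₂ e^(−t/τ₂))/(τ₁ − τ₂)].
At t = 21.8: e^(−t/τ₁) = 0.34428, e^(−t/τ₂) = 0.24789.
C₂ = 0.816·[1 − (20.444·0.34428 − 15.630·0.24789)/(4.8148)] = 0.816·0.34282 = 0.27974 g/L.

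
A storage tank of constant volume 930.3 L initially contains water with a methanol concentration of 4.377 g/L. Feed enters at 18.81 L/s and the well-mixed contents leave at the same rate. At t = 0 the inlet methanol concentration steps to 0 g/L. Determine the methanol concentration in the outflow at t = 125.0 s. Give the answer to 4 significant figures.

0.3496 g/L

Mass balance on the solute (V constant): V dC/dt = Q(C_in − C).
Time constant τ = V/Q = 930.3/18.81 = 49.4577 s.
Integrating: C(t) = C_in + (C₀ − C_in) e^(−t/τ).
C(125.0) = 0 + (4.377 − 0)·e^(−125.0/49.4577) = 0 + (4.37700)·0.0798656 = 0.349572 g/L.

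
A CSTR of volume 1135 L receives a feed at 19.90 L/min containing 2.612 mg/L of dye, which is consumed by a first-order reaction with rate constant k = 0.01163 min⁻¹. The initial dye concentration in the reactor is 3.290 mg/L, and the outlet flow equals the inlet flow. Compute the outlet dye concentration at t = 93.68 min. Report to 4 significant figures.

1.682 mg/L

Accumulation = in − out − consumed: V dC/dt = Q C_in − Q C − k V C.
This is linear with rate a = Q/V + k = 0.0291630 min⁻¹.
C_ss = Q C_in/(Q + kV) = 1.57035 mg/L; C(t) = C_ss + (C₀ − C_ss) e^(−a t).
C(93.68) = 1.57035 + (1.71965)·e^(−0.0291630·93.68) = 1.57035 + (1.71965)·0.0650894 = 1.68228 mg/L.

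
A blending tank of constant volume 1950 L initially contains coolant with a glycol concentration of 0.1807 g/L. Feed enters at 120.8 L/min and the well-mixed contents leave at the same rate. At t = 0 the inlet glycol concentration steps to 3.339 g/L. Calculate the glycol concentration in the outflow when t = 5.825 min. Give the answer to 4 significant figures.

Unsteady species balance (constant V, well mixed): V dC/dt = Q(C_in − C).
So dC/dt = (C_in − C)/τ with τ = V/Q = 1950/120.8 = 16.1424 min.
Integrating: C(t) = C_in + (C₀ − C_in) e^(−t/τ).
C(5.825) = 3.339 + (0.1807 − 3.339)·e^(−5.825/16.1424) = 3.339 + (-3.15830)·0.697083 = 1.13740 g/L.

1.137 g/L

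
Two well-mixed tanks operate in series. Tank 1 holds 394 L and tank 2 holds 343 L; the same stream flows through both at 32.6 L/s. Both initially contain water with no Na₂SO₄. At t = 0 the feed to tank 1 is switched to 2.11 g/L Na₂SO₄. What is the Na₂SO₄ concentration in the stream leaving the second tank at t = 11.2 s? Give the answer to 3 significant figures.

Species balance on tank i: dCᵢ/dt = (Cᵢ₋₁ − Cᵢ)/τᵢ with τᵢ = Vᵢ/Q.
τ₁ = 394/32.6 = 12.086 s; τ₂ = 343/32.6 = 10.521 s.
Tank 1: C₁ = C_in(1 − e^(−t/τ₁)). Tank 2 (τ₁ ≠ τ₂): C₂ = C_in[1 − (τ₁ e^(−t/τ₁) − τ₂ e^(−t/τ₂))/(τ₁ − τ₂)].
At t = 11.2: e^(−t/τ₁) = 0.39586, e^(−t/τ₂) = 0.34490.
C₂ = 2.11·[1 − (12.086·0.39586 − 10.521·0.34490)/(1.5644)] = 2.11·0.26145 = 0.55166 g/L.

0.552 g/L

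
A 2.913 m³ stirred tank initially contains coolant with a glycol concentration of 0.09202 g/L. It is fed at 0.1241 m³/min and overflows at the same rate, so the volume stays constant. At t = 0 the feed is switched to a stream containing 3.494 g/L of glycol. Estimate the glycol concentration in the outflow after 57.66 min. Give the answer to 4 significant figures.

3.202 g/L

Species balance on the tank: V dC/dt = Q(C_in − C).
Rewrite as dC/dt + C/τ = C_in/τ, τ = V/Q = 23.4730 min.
C approaches C_in exponentially: C(t) = C_in + (C₀ − C_in) e^(−t/τ).
C(57.66) = 3.494 + (0.09202 − 3.494)·e^(−57.66/23.4730) = 3.494 + (-3.40198)·0.0857398 = 3.20232 g/L.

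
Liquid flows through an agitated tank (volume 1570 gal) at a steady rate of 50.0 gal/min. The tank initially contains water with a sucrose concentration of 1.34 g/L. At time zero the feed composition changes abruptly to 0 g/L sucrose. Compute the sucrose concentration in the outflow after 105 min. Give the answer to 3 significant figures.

Mass balance on the solute (V constant): V dC/dt = Q(C_in − C).
Time constant τ = V/Q = 1570/50.0 = 31.400 min.
Solution: C(t) = C_in + (C₀ − C_in) e^(−t/τ).
C(105) = 0 + (1.34 − 0)·e^(−105/31.400) = 0 + (1.3400)·0.035297 = 0.047298 g/L.

0.0473 g/L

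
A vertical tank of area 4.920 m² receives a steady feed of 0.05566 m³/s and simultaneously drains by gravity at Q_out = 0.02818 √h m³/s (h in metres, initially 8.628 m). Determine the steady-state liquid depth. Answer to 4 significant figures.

3.901 m

A dh/dt = Q_in − 0.02818 √h. Steady state requires inflow = outflow:
Q_in = 0.02818 √h_ss ⇒ √h_ss = 0.05566/0.02818 = 1.97516.
h_ss = 1.97516² = 3.90126 m. (Since h₀ = 8.628 m > h_ss, the level will fall toward this value.)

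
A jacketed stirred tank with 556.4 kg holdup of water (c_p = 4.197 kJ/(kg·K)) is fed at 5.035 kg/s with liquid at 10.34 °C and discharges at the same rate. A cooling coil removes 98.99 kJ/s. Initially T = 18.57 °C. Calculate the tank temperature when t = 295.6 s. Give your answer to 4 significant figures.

Energy balance: M c_p dT/dt = ṁ c_p (T_in − T) − 98.99.
Rearrange: dT/dt = (T_ss − T)/τ with τ = M/ṁ = 110.506 s and T_ss = T_in − Q̇/(ṁ c_p) = 5.65561 °C.
This is linear first-order; T(t) = T_ss + (T₀ − T_ss) e^(−t/τ).
T(295.6) = 5.65561 + (12.9144)·e^(−295.6/110.506) = 5.65561 + (12.9144)·0.0689098 = 6.54554 °C.

6.546 °C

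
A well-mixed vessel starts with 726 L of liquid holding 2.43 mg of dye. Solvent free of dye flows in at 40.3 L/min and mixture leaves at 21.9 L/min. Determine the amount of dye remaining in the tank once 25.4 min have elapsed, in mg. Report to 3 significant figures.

1.34 mg

Total volume: dV/dt = Q_in − Q_out = 18.400 L/min, so V(t) = 726 + 18.400 t and V(25.4) = 1193.4 L.
No dye enters, so dm/dt = −Q_out · (m/V).
dm/m = −Q_out dt/(V₀ + 18.400 t); integrating gives ln(m/m₀) = −(Q_out/(Q_in−Q_out)) ln(V/V₀).
m = m₀ (V₀/V)^(Q_out/(Q_in−Q_out)) = 2.43 × (726/1193.4)^(1.1902) = 1.3450 mg.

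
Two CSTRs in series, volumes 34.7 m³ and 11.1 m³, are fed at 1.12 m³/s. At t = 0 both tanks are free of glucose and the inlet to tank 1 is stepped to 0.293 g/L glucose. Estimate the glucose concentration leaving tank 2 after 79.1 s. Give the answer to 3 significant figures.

0.260 g/L

Time constants: τᵢ = Vᵢ/Q for each well-mixed tank.
τ₁ = 34.7/1.12 = 30.982 s; τ₂ = 11.1/1.12 = 9.9107 s.
Tank 1: C₁ = C_in(1 − e^(−t/τ₁)). Tank 2 (τ₁ ≠ τ₂): C₂ = C_in[1 − (τ₁ e^(−t/τ₁) − τ₂ e^(−t/τ₂))/(τ₁ − τ₂)].
At t = 79.1: e^(−t/τ₁) = 0.077841, e^(−t/τ₂) = 0.00034181.
C₂ = 0.293·[1 − (30.982·0.077841 − 9.9107·0.00034181)/(21.071)] = 0.293·0.88571 = 0.25951 g/L.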